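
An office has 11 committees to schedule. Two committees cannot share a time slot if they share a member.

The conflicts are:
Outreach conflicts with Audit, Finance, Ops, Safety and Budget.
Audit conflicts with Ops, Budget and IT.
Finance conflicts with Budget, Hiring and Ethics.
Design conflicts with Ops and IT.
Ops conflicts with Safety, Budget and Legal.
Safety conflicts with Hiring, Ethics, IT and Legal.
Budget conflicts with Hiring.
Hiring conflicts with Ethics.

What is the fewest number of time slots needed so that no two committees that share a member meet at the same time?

Outreach, Audit, Ops, Budget are mutually in conflict, so at least 4 time slots are needed.
A valid assignment using 4 time slots: Outreach=3, Audit=4, Finance=4, Design=2, Ops=1, Safety=2, Budget=2, Hiring=1, Ethics=3, IT=1, Legal=3. Every pair that conflicts lands in different time slots.

4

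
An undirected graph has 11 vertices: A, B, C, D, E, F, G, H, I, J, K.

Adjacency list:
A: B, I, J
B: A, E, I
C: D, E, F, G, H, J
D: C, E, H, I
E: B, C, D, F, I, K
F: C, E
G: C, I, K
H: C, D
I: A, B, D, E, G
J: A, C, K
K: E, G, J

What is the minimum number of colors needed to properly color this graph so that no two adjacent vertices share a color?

3

C, E, F are pairwise adjacent, so at least 3 colors are needed.
3 colors suffice: color 1 → {C, I, K}; color 2 → {A, E, G, H}; color 3 → {B, D, F, J}. Every edge joins two different colors.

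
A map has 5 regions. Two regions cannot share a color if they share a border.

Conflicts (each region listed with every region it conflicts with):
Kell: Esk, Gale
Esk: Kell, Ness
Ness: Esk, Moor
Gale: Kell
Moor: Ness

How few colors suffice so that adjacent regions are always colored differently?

2

Kell and Gale conflict, so at least 2 colors are needed.
A valid assignment using 2 colors: Kell=1, Esk=2, Ness=1, Gale=2, Moor=2. Each listed conflict is separated.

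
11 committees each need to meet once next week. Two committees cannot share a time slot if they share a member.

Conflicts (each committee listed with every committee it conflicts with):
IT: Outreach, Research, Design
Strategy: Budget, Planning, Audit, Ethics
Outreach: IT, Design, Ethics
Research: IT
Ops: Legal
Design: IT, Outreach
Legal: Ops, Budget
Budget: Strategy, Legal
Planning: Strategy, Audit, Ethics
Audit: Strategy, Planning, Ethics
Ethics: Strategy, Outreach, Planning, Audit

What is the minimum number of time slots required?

4

Strategy, Planning, Audit, Ethics are mutually in conflict, so at least 4 time slots are needed.
4 time slots suffice: time slot 1 → {IT, Ops, Budget, Ethics}; time slot 2 → {Strategy, Outreach, Research, Legal}; time slot 3 → {Design, Planning}; time slot 4 → {Audit}. Each listed conflict is separated.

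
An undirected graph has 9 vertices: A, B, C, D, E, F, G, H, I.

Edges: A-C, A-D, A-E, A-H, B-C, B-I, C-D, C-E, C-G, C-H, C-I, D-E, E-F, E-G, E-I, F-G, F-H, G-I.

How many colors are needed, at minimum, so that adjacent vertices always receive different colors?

4

C, E, G, I are pairwise adjacent (a clique of size 4), so at least 4 colors are needed.
One proper 4-coloring: A=green, B=blue, C=red, D=yellow, E=blue, F=red, G=green, H=blue, I=yellow. No two adjacent vertices share a color.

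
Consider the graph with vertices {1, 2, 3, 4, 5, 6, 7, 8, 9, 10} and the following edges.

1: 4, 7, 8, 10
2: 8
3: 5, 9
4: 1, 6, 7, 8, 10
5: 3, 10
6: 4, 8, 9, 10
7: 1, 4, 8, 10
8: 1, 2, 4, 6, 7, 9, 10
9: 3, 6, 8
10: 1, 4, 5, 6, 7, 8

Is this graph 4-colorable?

1, 4, 7, 8, 10 form a clique, so at least 5 colors are needed.
So 4 colors are not enough.

No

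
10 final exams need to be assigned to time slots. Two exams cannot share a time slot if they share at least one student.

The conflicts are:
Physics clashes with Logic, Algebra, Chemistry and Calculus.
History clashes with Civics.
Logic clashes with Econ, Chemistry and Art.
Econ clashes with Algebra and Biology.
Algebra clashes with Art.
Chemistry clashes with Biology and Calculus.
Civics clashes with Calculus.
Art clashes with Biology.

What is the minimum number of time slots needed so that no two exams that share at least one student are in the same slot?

Physics, Logic, Chemistry pairwise conflict, so at least 3 time slots are needed.
Using 3 time slots: Physics=3, History=1, Logic=1, Econ=2, Algebra=1, Chemistry=2, Civics=2, Art=2, Biology=1, Calculus=1. Each listed conflict is separated.

3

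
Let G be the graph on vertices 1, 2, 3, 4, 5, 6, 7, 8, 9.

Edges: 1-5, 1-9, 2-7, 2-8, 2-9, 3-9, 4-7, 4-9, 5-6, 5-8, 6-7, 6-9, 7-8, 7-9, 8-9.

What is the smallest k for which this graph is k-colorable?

2, 7, 8, 9 are pairwise adjacent (a clique of size 4), so at least 4 colors are needed.
4 colors suffice: 1=b, 2=d, 3=b, 4=c, 5=a, 6=c, 7=b, 8=c, 9=a. No two adjacent vertices share a color.

4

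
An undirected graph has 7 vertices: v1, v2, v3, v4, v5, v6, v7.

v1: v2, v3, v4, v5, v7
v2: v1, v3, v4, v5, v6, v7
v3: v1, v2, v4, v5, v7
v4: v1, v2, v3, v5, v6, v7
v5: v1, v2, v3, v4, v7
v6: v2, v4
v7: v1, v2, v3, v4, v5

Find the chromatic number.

v1, v2, v3, v4, v5, v7 are pairwise adjacent (a clique of size 6), so at least 6 colors are needed.
6 colors suffice: color 1 → {v4}; color 2 → {v2}; color 3 → {v6, v7}; color 4 → {v1}; color 5 → {v5}; color 6 → {v3}. No two adjacent vertices share a color.

6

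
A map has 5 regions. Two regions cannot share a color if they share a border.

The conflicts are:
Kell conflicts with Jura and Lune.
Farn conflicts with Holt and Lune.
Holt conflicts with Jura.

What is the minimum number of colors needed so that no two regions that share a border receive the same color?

The cycle Kell-Lune-Farn-Holt-Jura-Kell has odd length 5, so it cannot be 2-colored; at least 3 colors are needed.
A valid assignment using 3 colors: Kell=3, Farn=1, Holt=2, Jura=1, Lune=2. No two conflicting regions share a color.

3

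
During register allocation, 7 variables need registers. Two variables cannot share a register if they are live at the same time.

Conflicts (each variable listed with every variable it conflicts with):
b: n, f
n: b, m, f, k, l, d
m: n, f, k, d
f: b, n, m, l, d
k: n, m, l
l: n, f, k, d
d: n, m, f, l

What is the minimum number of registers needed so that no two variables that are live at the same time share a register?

n, f, l, d pairwise conflict, so at least 4 registers are needed.
4 registers suffice: register 1 → {n}; register 2 → {f, k}; register 3 → {b, m, l}; register 4 → {d}. No two conflicting variables share a register.

4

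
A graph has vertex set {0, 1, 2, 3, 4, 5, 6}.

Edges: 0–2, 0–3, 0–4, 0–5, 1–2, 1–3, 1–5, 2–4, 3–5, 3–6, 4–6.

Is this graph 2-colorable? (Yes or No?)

No

0, 3, 5 are mutually adjacent, so at least 3 colors are needed.
So 2 colors are not enough.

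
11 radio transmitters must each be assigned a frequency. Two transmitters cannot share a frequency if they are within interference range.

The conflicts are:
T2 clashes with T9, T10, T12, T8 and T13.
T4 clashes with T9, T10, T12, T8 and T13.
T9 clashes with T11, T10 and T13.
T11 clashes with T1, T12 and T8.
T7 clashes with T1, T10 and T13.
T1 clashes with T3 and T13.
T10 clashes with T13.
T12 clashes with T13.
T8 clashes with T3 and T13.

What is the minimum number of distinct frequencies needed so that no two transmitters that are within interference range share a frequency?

4

T4, T9, T10, T13 pairwise conflict, so at least 4 frequencies are needed.
Using 4 frequencies: T2=3, T4=3, T9=2, T11=1, T7=3, T1=2, T10=4, T12=2, T8=2, T3=1, T13=1. Each listed conflict is separated.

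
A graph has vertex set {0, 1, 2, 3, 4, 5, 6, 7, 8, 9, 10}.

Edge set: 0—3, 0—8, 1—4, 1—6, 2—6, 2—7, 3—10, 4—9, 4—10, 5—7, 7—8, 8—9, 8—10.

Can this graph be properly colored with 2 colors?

No

The cycle 4-1-6-2-7-8-9-4 has odd length 7, so it cannot be 2-colored; at least 3 colors are needed.
So 2 colors are not enough.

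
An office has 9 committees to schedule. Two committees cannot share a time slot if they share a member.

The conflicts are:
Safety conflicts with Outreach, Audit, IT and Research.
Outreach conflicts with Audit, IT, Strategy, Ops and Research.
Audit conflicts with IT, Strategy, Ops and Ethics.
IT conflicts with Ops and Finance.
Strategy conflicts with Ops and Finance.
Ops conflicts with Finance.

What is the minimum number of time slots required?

Outreach, Audit, Strategy, Ops are mutually in conflict, so at least 4 time slots are needed.
4 time slots suffice: Safety=3, Outreach=2, Audit=1, IT=4, Strategy=4, Ops=3, Ethics=2, Research=1, Finance=1. Each listed conflict is separated.

4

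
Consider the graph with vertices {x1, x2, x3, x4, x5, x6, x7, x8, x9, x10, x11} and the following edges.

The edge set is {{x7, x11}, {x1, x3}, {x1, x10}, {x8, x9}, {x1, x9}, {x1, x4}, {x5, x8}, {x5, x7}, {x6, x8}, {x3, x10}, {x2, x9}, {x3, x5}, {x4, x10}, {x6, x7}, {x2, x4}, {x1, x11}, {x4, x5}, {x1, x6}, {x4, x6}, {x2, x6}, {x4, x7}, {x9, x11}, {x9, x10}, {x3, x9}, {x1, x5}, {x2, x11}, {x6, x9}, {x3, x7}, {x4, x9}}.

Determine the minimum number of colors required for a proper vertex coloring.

x1, x3, x9, x10 are pairwise adjacent (a clique of size 4), so at least 4 colors are needed.
4 colors suffice: color 1 → {x5, x9}; color 2 → {x1, x2, x7, x8}; color 3 → {x3, x4, x11}; color 4 → {x6, x10}. No two adjacent vertices share a color.

4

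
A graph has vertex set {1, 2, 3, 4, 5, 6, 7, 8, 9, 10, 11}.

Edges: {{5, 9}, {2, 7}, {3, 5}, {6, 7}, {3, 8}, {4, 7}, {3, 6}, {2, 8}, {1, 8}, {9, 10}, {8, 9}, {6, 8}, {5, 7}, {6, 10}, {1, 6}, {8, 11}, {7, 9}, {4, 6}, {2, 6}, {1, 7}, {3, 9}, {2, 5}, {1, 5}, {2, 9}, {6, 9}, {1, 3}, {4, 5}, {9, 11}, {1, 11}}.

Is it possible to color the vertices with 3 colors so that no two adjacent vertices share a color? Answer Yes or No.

2, 5, 7, 9 form a clique, so at least 4 colors are needed.
So 3 colors are not enough.

No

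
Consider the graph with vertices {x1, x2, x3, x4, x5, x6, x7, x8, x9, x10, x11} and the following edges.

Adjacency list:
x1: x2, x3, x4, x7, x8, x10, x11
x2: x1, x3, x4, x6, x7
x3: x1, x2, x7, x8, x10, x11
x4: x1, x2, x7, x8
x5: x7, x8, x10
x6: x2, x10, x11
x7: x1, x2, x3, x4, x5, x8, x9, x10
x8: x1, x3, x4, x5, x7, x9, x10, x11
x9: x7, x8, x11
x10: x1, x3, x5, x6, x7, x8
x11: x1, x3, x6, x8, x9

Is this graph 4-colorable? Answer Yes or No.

No

x1, x3, x7, x8, x10 are mutually adjacent (a clique of size 5), so at least 5 colors are needed.
So 4 colors are not enough.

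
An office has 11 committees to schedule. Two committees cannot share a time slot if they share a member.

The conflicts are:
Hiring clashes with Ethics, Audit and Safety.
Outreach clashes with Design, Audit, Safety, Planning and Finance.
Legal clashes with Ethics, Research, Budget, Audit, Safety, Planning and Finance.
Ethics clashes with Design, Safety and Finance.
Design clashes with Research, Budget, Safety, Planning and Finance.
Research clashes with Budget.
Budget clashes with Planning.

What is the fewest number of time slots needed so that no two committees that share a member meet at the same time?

3

Hiring, Ethics, Safety pairwise conflict, so at least 3 time slots are needed.
3 time slots suffice: time slot 1 → {Hiring, Legal, Design}; time slot 2 → {Research, Audit, Safety, Planning, Finance}; time slot 3 → {Outreach, Ethics, Budget}. Each listed conflict is separated.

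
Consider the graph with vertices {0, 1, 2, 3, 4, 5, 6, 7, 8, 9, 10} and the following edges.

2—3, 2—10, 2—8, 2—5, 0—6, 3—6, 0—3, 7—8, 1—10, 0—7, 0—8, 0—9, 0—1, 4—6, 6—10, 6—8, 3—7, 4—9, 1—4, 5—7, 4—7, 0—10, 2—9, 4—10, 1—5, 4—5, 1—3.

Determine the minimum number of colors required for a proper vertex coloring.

0, 7, 8 are pairwise adjacent, so at least 3 colors are needed.
3 colors suffice: 0=a, 1=b, 2=a, 3=c, 4=a, 5=c, 6=b, 7=b, 8=c, 9=b, 10=c. Each edge has distinct colors on its endpoints.

3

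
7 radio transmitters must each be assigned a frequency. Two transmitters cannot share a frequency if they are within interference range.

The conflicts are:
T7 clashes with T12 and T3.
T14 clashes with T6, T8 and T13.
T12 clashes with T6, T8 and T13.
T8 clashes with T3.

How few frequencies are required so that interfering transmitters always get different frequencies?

2

T7 and T12 conflict, so at least 2 frequencies are needed.
Using 2 frequencies: T7=2, T14=1, T12=1, T6=2, T8=2, T3=1, T13=2. Every pair that conflicts lands in different frequencies.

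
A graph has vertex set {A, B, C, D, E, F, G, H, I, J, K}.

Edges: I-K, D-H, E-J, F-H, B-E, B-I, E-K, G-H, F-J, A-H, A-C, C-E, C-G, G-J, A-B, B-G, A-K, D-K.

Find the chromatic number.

E and J are adjacent, so at least 2 colors are needed.
2 colors suffice: color red → {A, D, E, F, G, I}; color blue → {B, C, H, J, K}. Every edge joins two different colors.

2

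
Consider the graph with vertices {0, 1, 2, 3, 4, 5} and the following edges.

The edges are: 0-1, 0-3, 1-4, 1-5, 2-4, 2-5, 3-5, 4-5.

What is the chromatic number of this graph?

2, 4, 5 are mutually adjacent, so at least 3 colors are needed.
3 colors suffice: color a → {0, 5}; color b → {3, 4}; color c → {1, 2}. No two adjacent vertices share a color.

3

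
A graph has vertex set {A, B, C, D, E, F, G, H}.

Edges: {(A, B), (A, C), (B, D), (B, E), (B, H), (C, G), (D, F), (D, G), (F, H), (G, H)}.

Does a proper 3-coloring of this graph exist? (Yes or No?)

The chromatic number is 3. The cycle A-B-D-G-C-A has odd length 5, so it cannot be 2-colored; at least 3 colors are needed.
3 colors suffice: A=3, B=1, C=2, D=2, E=2, F=1, G=1, H=2.
That is already a proper 3-coloring.

Yes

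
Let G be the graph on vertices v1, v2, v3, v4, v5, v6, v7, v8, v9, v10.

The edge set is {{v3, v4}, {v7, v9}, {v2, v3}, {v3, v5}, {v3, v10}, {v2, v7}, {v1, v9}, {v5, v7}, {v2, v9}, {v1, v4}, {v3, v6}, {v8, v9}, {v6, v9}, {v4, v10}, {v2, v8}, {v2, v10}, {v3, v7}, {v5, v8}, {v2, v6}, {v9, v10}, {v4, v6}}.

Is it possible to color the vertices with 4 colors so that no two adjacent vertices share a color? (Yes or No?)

The chromatic number is 3. v2, v9, v10 are pairwise adjacent, so at least 3 colors are needed.
3 colors suffice: v1=3, v2=2, v3=1, v4=2, v5=2, v6=3, v7=3, v8=3, v9=1, v10=3.
Since 4 ≥ 3, a proper 4-coloring certainly exists.

Yes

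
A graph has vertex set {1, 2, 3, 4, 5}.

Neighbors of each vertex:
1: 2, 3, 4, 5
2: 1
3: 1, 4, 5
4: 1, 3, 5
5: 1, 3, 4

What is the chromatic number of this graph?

1, 3, 4, 5 form a clique, so at least 4 colors are needed.
4 colors suffice: color a → {1}; color b → {2, 5}; color c → {3}; color d → {4}. No two adjacent vertices share a color.

4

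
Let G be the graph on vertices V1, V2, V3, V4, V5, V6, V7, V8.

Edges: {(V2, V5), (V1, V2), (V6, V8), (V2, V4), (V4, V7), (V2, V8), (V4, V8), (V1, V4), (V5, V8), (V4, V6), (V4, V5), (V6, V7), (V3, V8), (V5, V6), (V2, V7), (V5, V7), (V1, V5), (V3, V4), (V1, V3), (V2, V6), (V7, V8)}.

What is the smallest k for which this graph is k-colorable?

V2, V4, V5, V6, V7, V8 form a clique, so at least 6 colors are needed.
6 colors suffice: V1=2, V2=3, V3=3, V4=1, V5=4, V6=5, V7=6, V8=2. Each edge has distinct colors on its endpoints.

6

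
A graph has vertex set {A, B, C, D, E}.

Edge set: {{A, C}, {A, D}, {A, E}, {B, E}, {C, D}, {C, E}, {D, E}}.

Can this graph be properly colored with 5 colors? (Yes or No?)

Yes

The chromatic number is 4. A, C, D, E form a clique, so at least 4 colors are needed.
4 colors suffice: color 1 → {E}; color 2 → {B, C}; color 3 → {A}; color 4 → {D}.
Since 5 ≥ 4, a proper 5-coloring certainly exists.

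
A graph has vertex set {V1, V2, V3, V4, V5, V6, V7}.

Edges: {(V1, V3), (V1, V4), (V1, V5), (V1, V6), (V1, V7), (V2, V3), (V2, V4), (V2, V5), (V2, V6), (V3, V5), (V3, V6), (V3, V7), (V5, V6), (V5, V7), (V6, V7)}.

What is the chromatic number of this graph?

V1, V3, V5, V6, V7 are pairwise adjacent (a clique of size 5), so at least 5 colors are needed.
A valid assignment using 5 colors: V1=3, V2=3, V3=4, V4=1, V5=1, V6=2, V7=5. Each edge has distinct colors on its endpoints.

5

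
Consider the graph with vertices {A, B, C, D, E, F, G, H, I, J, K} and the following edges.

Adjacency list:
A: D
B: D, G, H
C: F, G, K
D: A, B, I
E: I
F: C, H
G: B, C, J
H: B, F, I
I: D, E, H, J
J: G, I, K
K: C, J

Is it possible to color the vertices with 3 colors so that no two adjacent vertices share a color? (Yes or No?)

The chromatic number is 3. The cycle H-F-C-G-B-H has odd length 5, so it cannot be 2-colored; at least 3 colors are needed.
3 colors suffice: color 1 → {A, B, C, I}; color 2 → {D, E, G, H, K}; color 3 → {F, J}.
That is already a proper 3-coloring.

Yes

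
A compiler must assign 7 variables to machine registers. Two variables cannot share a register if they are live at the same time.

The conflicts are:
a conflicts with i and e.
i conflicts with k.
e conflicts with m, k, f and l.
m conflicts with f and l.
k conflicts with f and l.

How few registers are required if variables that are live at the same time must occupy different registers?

e, m, f are mutually in conflict, so at least 3 registers are needed.
3 registers suffice: a=2, i=1, e=1, m=2, k=2, f=3, l=3. Every pair that conflicts lands in different registers.

3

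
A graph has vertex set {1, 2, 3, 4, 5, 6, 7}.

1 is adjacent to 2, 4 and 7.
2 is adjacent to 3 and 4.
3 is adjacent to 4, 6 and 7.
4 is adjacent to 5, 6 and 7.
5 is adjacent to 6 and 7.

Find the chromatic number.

3

4, 5, 6 are mutually adjacent, so at least 3 colors are needed.
3 colors suffice: color red → {4}; color blue → {1, 3, 5}; color green → {2, 6, 7}. No two adjacent vertices share a color.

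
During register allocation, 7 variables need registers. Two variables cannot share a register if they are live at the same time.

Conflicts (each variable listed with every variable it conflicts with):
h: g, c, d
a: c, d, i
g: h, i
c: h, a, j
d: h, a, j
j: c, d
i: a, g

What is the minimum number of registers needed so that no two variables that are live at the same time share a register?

3

The cycle h-g-i-a-d-h has odd length 5, so it cannot be 2-colored; at least 3 registers are needed.
3 registers suffice: register 1 → {c, d, i}; register 2 → {h, a, j}; register 3 → {g}. No two conflicting variables share a register.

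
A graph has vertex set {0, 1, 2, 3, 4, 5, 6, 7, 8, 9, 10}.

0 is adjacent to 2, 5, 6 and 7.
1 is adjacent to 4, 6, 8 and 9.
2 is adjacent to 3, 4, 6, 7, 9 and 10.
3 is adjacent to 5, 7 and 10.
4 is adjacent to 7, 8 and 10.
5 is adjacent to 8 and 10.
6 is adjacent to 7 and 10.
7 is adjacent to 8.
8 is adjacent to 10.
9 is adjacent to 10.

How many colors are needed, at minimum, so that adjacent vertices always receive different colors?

0, 2, 6, 7 are pairwise adjacent (a clique of size 4), so at least 4 colors are needed.
4 colors suffice: color red → {1, 7, 10}; color blue → {2, 8}; color green → {4, 5, 6, 9}; color yellow → {0, 3}. Each edge has distinct colors on its endpoints.

4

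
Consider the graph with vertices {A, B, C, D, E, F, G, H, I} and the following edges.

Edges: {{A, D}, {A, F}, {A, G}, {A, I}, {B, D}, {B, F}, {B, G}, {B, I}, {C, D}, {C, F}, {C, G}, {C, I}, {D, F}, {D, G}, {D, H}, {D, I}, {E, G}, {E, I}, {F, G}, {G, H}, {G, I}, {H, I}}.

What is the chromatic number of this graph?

4

D, G, H, I are mutually adjacent (a clique of size 4), so at least 4 colors are needed.
A valid assignment using 4 colors: A=4, B=4, C=4, D=3, E=3, F=2, G=1, H=4, I=2. Each edge has distinct colors on its endpoints.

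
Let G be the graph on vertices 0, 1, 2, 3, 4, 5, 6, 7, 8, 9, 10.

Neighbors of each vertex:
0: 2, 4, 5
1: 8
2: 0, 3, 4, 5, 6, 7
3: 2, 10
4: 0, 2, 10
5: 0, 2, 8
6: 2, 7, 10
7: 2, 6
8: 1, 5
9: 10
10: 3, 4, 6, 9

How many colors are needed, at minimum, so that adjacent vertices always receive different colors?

0, 2, 5 are pairwise adjacent, so at least 3 colors are needed.
3 colors suffice: color red → {2, 8, 10}; color blue → {1, 3, 4, 5, 6, 9}; color green → {0, 7}. Each edge has distinct colors on its endpoints.

3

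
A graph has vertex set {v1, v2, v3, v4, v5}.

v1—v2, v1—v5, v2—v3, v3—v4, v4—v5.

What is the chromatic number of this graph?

The cycle v3-v2-v1-v5-v4-v3 has odd length 5, so it cannot be 2-colored; at least 3 colors are needed.
3 colors suffice: v1=1, v2=2, v3=1, v4=3, v5=2. Each edge has distinct colors on its endpoints.

3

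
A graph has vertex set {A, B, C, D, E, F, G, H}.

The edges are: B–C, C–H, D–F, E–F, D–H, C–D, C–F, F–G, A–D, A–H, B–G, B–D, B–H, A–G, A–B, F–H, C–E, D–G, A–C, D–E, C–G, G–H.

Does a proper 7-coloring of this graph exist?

The chromatic number is 6. A, B, C, D, G, H form a clique, so at least 6 colors are needed.
6 colors suffice: color 1 → {C}; color 2 → {D}; color 3 → {E, G}; color 4 → {H}; color 5 → {A, F}; color 6 → {B}.
Since 7 ≥ 6, a proper 7-coloring certainly exists.

Yes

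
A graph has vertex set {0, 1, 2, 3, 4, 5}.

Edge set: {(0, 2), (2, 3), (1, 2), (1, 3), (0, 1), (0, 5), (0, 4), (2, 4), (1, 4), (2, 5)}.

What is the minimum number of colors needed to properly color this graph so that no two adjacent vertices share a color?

4

0, 1, 2, 4 are mutually adjacent (a clique of size 4), so at least 4 colors are needed.
One proper 4-coloring: 0=c, 1=b, 2=a, 3=c, 4=d, 5=b. Each edge has distinct colors on its endpoints.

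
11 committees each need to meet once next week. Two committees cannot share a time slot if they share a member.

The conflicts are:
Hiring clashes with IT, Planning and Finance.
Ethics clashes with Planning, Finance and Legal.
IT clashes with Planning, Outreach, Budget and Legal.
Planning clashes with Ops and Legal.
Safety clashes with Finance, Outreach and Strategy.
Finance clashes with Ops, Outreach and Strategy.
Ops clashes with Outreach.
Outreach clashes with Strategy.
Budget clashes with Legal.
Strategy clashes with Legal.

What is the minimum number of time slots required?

4

Safety, Finance, Outreach, Strategy are mutually in conflict, so at least 4 time slots are needed.
4 time slots suffice: Hiring=3, Ethics=4, IT=1, Planning=2, Safety=3, Finance=1, Ops=3, Outreach=2, Budget=2, Strategy=4, Legal=3. Every pair that conflicts lands in different time slots.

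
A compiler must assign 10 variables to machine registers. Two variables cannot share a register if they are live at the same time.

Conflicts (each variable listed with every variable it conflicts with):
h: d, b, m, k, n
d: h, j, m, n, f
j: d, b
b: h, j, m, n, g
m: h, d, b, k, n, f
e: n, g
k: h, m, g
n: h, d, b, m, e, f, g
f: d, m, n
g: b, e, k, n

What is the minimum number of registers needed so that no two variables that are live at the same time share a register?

4

h, d, m, n are mutually in conflict, so at least 4 registers are needed.
4 registers suffice: h=4, d=3, j=1, b=3, m=2, e=3, k=1, n=1, f=4, g=2. Every pair that conflicts lands in different registers.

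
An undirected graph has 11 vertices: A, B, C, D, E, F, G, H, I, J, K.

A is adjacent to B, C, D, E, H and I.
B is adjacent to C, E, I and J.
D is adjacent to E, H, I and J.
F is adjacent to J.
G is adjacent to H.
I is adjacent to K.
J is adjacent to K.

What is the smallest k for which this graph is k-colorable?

A, B, E are pairwise adjacent, so at least 3 colors are needed.
3 colors suffice: color red → {A, G, J}; color blue → {B, D, F, K}; color green → {C, E, H, I}. Every edge joins two different colors.

3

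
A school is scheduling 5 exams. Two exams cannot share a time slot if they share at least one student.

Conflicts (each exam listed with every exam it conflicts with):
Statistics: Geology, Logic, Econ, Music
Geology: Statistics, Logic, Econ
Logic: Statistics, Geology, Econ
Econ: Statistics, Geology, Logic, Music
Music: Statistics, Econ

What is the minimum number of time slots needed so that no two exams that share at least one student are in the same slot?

4

Statistics, Geology, Logic, Econ are mutually in conflict, so at least 4 time slots are needed.
4 time slots suffice: time slot 1 → {Econ}; time slot 2 → {Statistics}; time slot 3 → {Geology, Music}; time slot 4 → {Logic}. No two conflicting exams share a time slot.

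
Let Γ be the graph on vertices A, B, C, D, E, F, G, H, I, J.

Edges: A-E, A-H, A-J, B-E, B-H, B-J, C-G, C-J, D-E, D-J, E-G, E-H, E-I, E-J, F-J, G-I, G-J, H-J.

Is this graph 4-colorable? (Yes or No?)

Yes

The chromatic number is 4. A, E, H, J are pairwise adjacent (a clique of size 4), so at least 4 colors are needed.
4 colors suffice: color red → {I, J}; color blue → {C, E, F}; color green → {D, G, H}; color yellow → {A, B}.
That is already a proper 4-coloring.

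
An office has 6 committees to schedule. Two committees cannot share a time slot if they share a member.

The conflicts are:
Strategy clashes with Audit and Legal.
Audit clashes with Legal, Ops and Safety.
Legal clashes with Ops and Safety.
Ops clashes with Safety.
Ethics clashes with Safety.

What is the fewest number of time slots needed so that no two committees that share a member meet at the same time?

Audit, Legal, Ops, Safety are mutually in conflict, so at least 4 time slots are needed.
Using 4 time slots: Strategy=3, Audit=1, Legal=2, Ops=4, Ethics=1, Safety=3. No two conflicting committees share a time slot.

4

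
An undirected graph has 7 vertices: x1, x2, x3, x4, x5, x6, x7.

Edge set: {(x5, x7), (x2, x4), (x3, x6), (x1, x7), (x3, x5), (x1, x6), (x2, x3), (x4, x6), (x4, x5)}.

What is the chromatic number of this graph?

3

The cycle x7-x5-x3-x6-x1-x7 has odd length 5, so it cannot be 2-colored; at least 3 colors are needed.
3 colors suffice: color 1 → {x1, x3, x4}; color 2 → {x2, x5, x6}; color 3 → {x7}. Every edge joins two different colors.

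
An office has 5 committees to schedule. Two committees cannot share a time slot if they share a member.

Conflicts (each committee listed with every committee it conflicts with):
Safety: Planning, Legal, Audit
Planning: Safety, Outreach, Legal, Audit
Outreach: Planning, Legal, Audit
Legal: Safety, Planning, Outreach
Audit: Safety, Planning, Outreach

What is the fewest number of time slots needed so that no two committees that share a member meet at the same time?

3

Safety, Planning, Legal all conflict with each other, so at least 3 time slots are needed.
3 time slots suffice: time slot 1 → {Planning}; time slot 2 → {Legal, Audit}; time slot 3 → {Safety, Outreach}. Every pair that conflicts lands in different time slots.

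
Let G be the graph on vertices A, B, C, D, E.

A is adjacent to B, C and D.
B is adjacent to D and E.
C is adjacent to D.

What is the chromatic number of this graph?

A, B, D are mutually adjacent, so at least 3 colors are needed.
3 colors suffice: A=1, B=2, C=2, D=3, E=1. Every edge joins two different colors.

3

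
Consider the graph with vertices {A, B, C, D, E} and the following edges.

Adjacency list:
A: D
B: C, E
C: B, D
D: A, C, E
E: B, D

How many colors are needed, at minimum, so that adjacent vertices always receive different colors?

C and D are adjacent, so at least 2 colors are needed.
2 colors suffice: color 1 → {B, D}; color 2 → {A, C, E}. Every edge joins two different colors.

2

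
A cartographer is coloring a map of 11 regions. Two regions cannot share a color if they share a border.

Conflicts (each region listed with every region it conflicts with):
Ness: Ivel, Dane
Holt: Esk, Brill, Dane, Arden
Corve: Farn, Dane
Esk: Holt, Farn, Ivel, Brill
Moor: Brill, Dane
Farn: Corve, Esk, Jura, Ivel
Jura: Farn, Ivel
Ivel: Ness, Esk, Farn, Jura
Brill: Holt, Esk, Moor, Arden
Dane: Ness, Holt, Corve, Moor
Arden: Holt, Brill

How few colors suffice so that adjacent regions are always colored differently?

Farn, Jura, Ivel pairwise conflict, so at least 3 colors are needed.
A valid assignment using 3 colors: Ness=2, Holt=3, Corve=3, Esk=1, Moor=3, Farn=2, Jura=1, Ivel=3, Brill=2, Dane=1, Arden=1. Every pair that conflicts lands in different colors.

3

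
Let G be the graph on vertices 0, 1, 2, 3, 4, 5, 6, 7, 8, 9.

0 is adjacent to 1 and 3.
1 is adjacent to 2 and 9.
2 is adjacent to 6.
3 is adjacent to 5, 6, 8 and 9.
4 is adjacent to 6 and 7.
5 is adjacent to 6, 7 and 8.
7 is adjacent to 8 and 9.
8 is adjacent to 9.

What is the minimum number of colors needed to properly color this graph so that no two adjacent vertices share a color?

3

3, 5, 8 are mutually adjacent, so at least 3 colors are needed.
One proper 3-coloring: 0=blue, 1=red, 2=green, 3=red, 4=green, 5=green, 6=blue, 7=red, 8=blue, 9=green. Each edge has distinct colors on its endpoints.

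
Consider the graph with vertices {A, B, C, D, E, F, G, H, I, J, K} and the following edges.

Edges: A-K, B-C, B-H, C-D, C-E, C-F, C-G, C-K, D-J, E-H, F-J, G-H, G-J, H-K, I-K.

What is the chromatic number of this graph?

2

C and F are adjacent, so at least 2 colors are needed.
2 colors suffice: color 1 → {A, C, H, I, J}; color 2 → {B, D, E, F, G, K}. Every edge joins two different colors.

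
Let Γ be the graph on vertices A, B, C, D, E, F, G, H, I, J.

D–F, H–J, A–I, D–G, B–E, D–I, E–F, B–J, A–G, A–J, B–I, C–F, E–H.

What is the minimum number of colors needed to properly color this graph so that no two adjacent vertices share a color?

The cycle E-F-D-I-B-E has odd length 5, so it cannot be 2-colored; at least 3 colors are needed.
3 colors suffice: A=red, B=green, C=red, D=red, E=red, F=blue, G=blue, H=green, I=blue, J=blue. Every edge joins two different colors.

3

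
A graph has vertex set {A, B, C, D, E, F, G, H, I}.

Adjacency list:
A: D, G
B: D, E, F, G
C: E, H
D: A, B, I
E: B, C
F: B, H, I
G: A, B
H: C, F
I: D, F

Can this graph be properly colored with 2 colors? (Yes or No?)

No

The cycle F-B-E-C-H-F has odd length 5, so it cannot be 2-colored; at least 3 colors are needed.
So 2 colors are not enough.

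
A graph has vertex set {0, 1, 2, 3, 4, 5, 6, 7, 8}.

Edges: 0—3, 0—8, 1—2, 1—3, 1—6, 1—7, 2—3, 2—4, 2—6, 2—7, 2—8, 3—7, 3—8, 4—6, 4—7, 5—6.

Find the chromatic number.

4

1, 2, 3, 7 are mutually adjacent (a clique of size 4), so at least 4 colors are needed.
4 colors suffice: color red → {0, 2, 5}; color blue → {3, 6}; color green → {7, 8}; color yellow → {1, 4}. No two adjacent vertices share a color.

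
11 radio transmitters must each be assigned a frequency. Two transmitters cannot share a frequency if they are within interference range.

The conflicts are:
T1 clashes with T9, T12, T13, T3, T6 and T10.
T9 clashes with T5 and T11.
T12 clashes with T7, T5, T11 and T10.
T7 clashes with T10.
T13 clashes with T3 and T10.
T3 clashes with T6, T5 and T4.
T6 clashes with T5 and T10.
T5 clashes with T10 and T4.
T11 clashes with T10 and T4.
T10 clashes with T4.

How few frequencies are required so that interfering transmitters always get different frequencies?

T1, T3, T6 are mutually in conflict, so at least 3 frequencies are needed.
3 frequencies suffice: frequency 1 → {T9, T3, T10}; frequency 2 → {T1, T7, T5, T11}; frequency 3 → {T12, T13, T6, T4}. Each listed conflict is separated.

3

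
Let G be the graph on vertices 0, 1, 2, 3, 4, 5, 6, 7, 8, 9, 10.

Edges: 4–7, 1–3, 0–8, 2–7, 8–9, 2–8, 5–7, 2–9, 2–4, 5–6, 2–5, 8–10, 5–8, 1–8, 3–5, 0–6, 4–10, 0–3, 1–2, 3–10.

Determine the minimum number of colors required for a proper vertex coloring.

3

1, 2, 8 are mutually adjacent, so at least 3 colors are needed.
3 colors suffice: color a → {3, 6, 7, 8}; color b → {0, 2, 10}; color c → {1, 4, 5, 9}. Every edge joins two different colors.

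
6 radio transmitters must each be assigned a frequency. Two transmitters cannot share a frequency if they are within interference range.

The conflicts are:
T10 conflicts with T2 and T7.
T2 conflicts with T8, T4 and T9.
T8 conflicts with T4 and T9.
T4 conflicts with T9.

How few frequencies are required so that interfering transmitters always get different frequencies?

T2, T8, T4, T9 all conflict with each other, so at least 4 frequencies are needed.
4 frequencies suffice: T10=2, T2=1, T7=1, T8=2, T4=4, T9=3. Each listed conflict is separated.

4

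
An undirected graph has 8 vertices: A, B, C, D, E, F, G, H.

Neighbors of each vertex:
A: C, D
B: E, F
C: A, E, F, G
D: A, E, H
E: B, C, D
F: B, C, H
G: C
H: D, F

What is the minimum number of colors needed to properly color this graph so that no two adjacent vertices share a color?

3

The cycle D-A-C-F-H-D has odd length 5, so it cannot be 2-colored; at least 3 colors are needed.
3 colors suffice: color 1 → {B, C, D}; color 2 → {A, E, F, G}; color 3 → {H}. Every edge joins two different colors.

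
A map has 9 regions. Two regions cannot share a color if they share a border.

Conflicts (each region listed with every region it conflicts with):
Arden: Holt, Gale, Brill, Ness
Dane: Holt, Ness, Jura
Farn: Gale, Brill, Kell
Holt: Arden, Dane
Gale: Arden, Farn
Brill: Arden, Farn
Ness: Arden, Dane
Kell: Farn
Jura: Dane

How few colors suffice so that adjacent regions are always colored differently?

2

Dane and Jura conflict, so at least 2 colors are needed.
2 colors suffice: color 1 → {Arden, Dane, Farn}; color 2 → {Holt, Gale, Brill, Ness, Kell, Jura}. Every pair that conflicts lands in different colors.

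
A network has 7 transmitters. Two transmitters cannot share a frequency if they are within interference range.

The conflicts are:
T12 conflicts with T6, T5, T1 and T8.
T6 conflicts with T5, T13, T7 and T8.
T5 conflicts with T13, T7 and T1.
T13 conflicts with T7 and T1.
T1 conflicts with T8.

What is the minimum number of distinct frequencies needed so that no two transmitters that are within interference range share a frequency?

4

T6, T5, T13, T7 all conflict with each other, so at least 4 frequencies are needed.
A valid assignment using 4 frequencies: T12=3, T6=2, T5=1, T13=3, T7=4, T1=2, T8=1. Every pair that conflicts lands in different frequencies.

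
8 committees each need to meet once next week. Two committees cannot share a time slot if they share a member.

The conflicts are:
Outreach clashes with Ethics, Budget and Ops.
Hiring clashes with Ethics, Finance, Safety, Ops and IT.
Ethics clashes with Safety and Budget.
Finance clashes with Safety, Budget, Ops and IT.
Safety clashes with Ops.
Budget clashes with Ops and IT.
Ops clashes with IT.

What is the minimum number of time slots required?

4

Finance, Budget, Ops, IT are mutually in conflict, so at least 4 time slots are needed.
4 time slots suffice: time slot 1 → {Ethics, Ops}; time slot 2 → {Hiring, Budget}; time slot 3 → {Outreach, Finance}; time slot 4 → {Safety, IT}. No two conflicting committees share a time slot.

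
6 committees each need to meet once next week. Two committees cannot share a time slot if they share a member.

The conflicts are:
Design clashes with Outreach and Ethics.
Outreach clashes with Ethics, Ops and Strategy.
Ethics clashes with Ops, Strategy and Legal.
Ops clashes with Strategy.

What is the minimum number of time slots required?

4

Outreach, Ethics, Ops, Strategy pairwise conflict, so at least 4 time slots are needed.
4 time slots suffice: Design=3, Outreach=2, Ethics=1, Ops=3, Strategy=4, Legal=2. No two conflicting committees share a time slot.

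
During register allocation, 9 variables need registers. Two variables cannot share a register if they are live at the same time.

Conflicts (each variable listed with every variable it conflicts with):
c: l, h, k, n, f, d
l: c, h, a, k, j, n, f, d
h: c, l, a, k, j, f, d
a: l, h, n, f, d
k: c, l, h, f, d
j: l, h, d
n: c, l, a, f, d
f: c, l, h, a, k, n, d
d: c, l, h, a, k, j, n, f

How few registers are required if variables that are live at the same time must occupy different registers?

c, l, h, k, f, d are mutually in conflict, so at least 6 registers are needed.
6 registers suffice: c=5, l=2, h=4, a=5, k=6, j=3, n=4, f=3, d=1. Every pair that conflicts lands in different registers.

6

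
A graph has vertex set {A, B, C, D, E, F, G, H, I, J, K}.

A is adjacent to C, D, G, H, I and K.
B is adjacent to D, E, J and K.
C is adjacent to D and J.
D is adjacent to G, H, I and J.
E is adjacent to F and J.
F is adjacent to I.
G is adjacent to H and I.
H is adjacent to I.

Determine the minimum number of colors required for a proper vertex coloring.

5

A, D, G, H, I form a clique, so at least 5 colors are needed.
5 colors suffice: color 1 → {D, E, K}; color 2 → {A, F, J}; color 3 → {B, C, I}; color 4 → {H}; color 5 → {G}. No two adjacent vertices share a color.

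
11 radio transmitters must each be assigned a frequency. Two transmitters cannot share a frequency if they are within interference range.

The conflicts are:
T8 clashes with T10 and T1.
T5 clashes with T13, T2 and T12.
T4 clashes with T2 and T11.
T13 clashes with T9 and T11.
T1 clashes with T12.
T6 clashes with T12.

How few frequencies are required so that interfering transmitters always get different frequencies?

The cycle T2-T4-T11-T13-T5-T2 has odd length 5, so it cannot be 2-colored; at least 3 frequencies are needed.
3 frequencies suffice: frequency 1 → {T8, T4, T13, T12}; frequency 2 → {T5, T10, T1, T9, T6, T11}; frequency 3 → {T2}. Each listed conflict is separated.

3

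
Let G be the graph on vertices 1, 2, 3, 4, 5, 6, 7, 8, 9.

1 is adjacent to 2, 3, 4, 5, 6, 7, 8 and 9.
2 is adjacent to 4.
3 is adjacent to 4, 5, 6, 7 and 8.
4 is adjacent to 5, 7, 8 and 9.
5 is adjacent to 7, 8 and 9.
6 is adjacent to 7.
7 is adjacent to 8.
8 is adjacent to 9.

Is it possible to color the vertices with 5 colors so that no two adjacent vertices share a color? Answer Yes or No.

No

1, 3, 4, 5, 7, 8 are mutually adjacent (a clique of size 6), so at least 6 colors are needed.
So 5 colors are not enough.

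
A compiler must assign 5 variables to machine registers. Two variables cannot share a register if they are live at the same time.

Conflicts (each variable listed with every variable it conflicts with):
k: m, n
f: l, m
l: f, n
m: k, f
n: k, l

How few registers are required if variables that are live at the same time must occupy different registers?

The cycle l-f-m-k-n-l has odd length 5, so it cannot be 2-colored; at least 3 registers are needed.
3 registers suffice: register 1 → {l, m}; register 2 → {k, f}; register 3 → {n}. Every pair that conflicts lands in different registers.

3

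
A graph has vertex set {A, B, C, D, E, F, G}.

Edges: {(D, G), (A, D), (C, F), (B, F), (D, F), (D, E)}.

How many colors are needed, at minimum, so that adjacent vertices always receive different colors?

2

D and E are adjacent, so at least 2 colors are needed.
2 colors suffice: color 1 → {B, C, D}; color 2 → {A, E, F, G}. Every edge joins two different colors.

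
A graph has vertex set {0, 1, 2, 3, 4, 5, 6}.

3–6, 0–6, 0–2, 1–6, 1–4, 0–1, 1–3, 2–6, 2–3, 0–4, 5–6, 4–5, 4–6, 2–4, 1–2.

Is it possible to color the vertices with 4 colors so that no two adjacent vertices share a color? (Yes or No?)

0, 1, 2, 4, 6 are pairwise adjacent (a clique of size 5), so at least 5 colors are needed.
So 4 colors are not enough.

No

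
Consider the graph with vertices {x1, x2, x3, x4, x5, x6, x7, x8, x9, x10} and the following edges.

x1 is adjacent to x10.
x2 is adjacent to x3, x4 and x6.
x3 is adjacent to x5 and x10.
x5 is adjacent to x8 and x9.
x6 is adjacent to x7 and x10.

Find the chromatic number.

2

x3 and x10 are adjacent, so at least 2 colors are needed.
2 colors suffice: color red → {x1, x3, x4, x6, x8, x9}; color blue → {x2, x5, x7, x10}. Every edge joins two different colors.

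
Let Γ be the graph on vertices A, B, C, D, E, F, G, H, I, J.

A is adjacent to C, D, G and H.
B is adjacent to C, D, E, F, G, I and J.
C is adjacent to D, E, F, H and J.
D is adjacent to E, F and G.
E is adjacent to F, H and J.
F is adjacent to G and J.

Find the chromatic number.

5

B, C, E, F, J form a clique, so at least 5 colors are needed.
One proper 5-coloring: A=2, B=2, C=1, D=5, E=4, F=3, G=1, H=3, I=1, J=5. Each edge has distinct colors on its endpoints.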